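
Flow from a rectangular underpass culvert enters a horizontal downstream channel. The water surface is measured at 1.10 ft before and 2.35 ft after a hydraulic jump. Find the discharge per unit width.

q = 12.0 ft²/s

For a rectangular channel the momentum equation gives q² = ½·g·y₁·y₂·(y₁ + y₂) = ½×32.2×1.10×2.35×3.45 = 144.
q = √144 = 12.0 ft²/s.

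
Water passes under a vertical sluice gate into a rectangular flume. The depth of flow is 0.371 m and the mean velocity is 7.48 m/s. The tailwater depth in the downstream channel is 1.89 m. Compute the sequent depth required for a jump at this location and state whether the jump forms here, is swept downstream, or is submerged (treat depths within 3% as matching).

Fr₁ = V₁/√(g·y₁) = 7.48/√(9.81×0.371) = 3.92.
Bélanger equation: y₂/y₁ = ½[√(1 + 8Fr₁²) − 1] = ½[√124.0 − 1] = 5.07.
y₂ = 5.07 × 0.371 = 1.88 m.
Tailwater y_tw = 1.89 m: y_tw ≈ y₂, so the jump forms here.

y₂ = 1.88 m; the jump forms here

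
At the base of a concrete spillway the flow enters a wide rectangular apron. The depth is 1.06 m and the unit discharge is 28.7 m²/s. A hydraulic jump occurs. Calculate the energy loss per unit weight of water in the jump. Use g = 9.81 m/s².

V₁ = q/y₁ = 28.7/1.06 = 27.1 m/s. Fr₁ = V₁/√(g·y₁) = 27.1/√(9.81×1.06) = 8.40.
By Bélanger, y₂/y₁ = ½[√(1 + 8Fr₁²) − 1] = ½[√565.0 − 1] = 11.4.
y₂ = 11.4 × 1.06 = 12.1 m.
Head loss: ΔE = (y₂ − y₁)³/(4y₁y₂) = (12.1 − 1.06)³/(4×1.06×12.1) = 1334/51.2 = 26.1 m.

ΔE = 26.1 m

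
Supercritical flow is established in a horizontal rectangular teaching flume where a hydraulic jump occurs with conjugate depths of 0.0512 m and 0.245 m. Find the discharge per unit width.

q = 0.135 m²/s

For a rectangular channel the momentum equation gives q² = ½·g·y₁·y₂·(y₁ + y₂) = ½×9.81×0.0512×0.245×0.296 = 0.0182.
q = √0.0182 = 0.135 m²/s.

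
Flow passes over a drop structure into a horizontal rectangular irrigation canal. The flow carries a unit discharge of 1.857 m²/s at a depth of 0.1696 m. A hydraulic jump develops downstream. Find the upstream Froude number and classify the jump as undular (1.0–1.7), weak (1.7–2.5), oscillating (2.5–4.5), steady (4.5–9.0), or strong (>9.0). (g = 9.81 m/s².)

Fr₁ = 8.489; steady jump

V₁ = q/y₁ = 1.857/0.1696 = 10.95 m/s. Fr₁ = V₁/√(g·y₁) = 10.95/√(9.81×0.1696) = 8.489.
Fr₁ = 8.489 lies in the steady range.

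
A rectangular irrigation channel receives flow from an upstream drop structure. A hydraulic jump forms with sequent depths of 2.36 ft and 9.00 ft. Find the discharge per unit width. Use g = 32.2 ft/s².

For a rectangular channel the momentum equation gives q² = ½·g·y₁·y₂·(y₁ + y₂) = ½×32.2×2.36×9.00×11.4 = 3885.
q = √3885 = 62.3 ft²/s.

q = 62.3 ft²/s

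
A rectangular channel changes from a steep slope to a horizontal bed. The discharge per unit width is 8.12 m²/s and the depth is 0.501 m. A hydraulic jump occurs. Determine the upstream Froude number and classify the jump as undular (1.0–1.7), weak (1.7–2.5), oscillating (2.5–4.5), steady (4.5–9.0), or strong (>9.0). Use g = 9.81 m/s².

Fr₁ = 7.31; steady jump

V₁ = q/y₁ = 8.12/0.501 = 16.2 m/s. Fr₁ = V₁/√(g·y₁) = 16.2/√(9.81×0.501) = 7.31.
Fr₁ = 7.31 lies in the steady range.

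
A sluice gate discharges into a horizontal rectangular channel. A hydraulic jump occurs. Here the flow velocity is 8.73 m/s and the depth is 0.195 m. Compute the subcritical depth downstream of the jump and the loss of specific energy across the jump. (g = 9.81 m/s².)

Fr₁ = V₁/√(g·y₁) = 8.73/√(9.81×0.195) = 6.31.
By Bélanger, y₂/y₁ = ½[√(1 + 8Fr₁²) − 1] = ½[√319.7 − 1] = 8.44.
y₂ = 8.44 × 0.195 = 1.65 m.
Head loss: ΔE = (y₂ − y₁)³/(4y₁y₂) = (1.65 − 0.195)³/(4×0.195×1.65) = 3.05/1.28 = 2.38 m.

y₂ = 1.65 m; ΔE = 2.38 m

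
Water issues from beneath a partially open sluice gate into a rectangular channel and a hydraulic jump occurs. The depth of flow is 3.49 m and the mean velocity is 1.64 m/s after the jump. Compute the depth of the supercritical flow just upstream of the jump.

y₁ = 0.482 m

Fr₂ = V₂/√(g·y₂) = 1.64/√(9.81×3.49) = 0.280.
Applying the sequent-depth relation in reverse, y₁/y₂ = ½[√(1 + 8Fr₂²) − 1] = ½[√1.628 − 1] = 0.138.
y₁ = 0.138 × 3.49 = 0.482 m.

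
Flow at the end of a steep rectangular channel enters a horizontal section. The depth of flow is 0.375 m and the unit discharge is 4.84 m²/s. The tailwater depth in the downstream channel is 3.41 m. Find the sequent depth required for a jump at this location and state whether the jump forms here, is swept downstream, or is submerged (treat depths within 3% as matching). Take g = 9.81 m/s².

V₁ = q/y₁ = 4.84/0.375 = 12.9 m/s. Fr₁ = V₁/√(g·y₁) = 12.9/√(9.81×0.375) = 6.73.
From the momentum equation for a rectangular channel, y₂/y₁ = ½[√(1 + 8Fr₁²) − 1] = ½[√363.3 − 1] = 9.03.
y₂ = 9.03 × 0.375 = 3.39 m.
Tailwater y_tw = 3.41 m: y_tw ≈ y₂, so the jump forms here.

y₂ = 3.39 m; the jump forms here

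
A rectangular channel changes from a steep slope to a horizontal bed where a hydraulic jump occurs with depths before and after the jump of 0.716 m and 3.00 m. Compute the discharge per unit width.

For a rectangular channel the momentum equation gives q² = ½·g·y₁·y₂·(y₁ + y₂) = ½×9.81×0.716×3.00×3.72 = 39.2.
q = √39.2 = 6.26 m²/s.

q = 6.26 m²/s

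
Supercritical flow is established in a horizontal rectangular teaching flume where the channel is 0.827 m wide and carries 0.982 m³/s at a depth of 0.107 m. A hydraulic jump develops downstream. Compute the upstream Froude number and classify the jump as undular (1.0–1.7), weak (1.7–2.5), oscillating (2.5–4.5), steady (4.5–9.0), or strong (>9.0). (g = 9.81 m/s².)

Fr₁ = 10.8; strong jump

q = Q/b = 0.982/0.827 = 1.19 m²/s; V₁ = q/y₁ = 11.1 m/s. Fr₁ = V₁/√(g·y₁) = 10.8.
Fr₁ = 10.8 lies in the strong range.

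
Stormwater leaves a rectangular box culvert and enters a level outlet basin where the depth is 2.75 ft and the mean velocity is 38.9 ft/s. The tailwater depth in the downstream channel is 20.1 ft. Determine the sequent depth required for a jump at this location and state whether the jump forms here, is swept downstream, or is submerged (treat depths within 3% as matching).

Fr₁ = V₁/√(g·y₁) = 38.9/√(32.2×2.75) = 4.13.
From the momentum equation for a rectangular channel, y₂/y₁ = ½[√(1 + 8Fr₁²) − 1] = ½[√137.7 − 1] = 5.37.
y₂ = 5.37 × 2.75 = 14.8 ft.
Tailwater y_tw = 20.1 ft: y_tw > y₂, so the jump is submerged.

y₂ = 14.8 ft; the jump is submerged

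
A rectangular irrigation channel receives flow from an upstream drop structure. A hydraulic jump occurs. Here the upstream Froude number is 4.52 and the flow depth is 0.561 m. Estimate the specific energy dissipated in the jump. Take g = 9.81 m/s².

ΔE = 2.81 m

Fr₁ = 4.52 (given).
Sequent-depth ratio: y₂/y₁ = ½[√(1 + 8Fr₁²) − 1] = ½[√164.4 − 1] = 5.91.
y₂ = 5.91 × 0.561 = 3.32 m.
Head loss: ΔE = (y₂ − y₁)³/(4y₁y₂) = (3.32 − 0.561)³/(4×0.561×3.32) = 20.9/7.44 = 2.81 m.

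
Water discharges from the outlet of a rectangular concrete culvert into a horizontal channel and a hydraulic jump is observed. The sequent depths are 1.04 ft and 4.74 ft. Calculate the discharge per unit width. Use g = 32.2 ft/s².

q = 21.4 ft²/s

For a rectangular channel the momentum equation gives q² = ½·g·y₁·y₂·(y₁ + y₂) = ½×32.2×1.04×4.74×5.78 = 459.
q = √459 = 21.4 ft²/s.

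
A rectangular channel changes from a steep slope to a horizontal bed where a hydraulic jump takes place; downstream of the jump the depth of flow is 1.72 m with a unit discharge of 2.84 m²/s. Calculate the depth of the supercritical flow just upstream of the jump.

y₁ = 0.442 m

V₂ = q/y₂ = 2.84/1.72 = 1.65 m/s; Fr₂ = V₂/√(g·y₂) = 0.402.
From the momentum equation (using Fr₂), y₁/y₂ = ½[√(1 + 8Fr₂²) − 1] = ½[√2.293 − 1] = 0.257.
y₁ = 0.257 × 1.72 = 0.442 m.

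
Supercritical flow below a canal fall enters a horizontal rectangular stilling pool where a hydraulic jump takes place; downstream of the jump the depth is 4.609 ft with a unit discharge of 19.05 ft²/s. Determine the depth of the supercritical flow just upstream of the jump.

y₁ = 0.8894 ft

V₂ = q/y₂ = 19.05/4.609 = 4.133 ft/s; Fr₂ = V₂/√(g·y₂) = 0.3393.
From the momentum equation (using Fr₂), y₁/y₂ = ½[√(1 + 8Fr₂²) − 1] = ½[√1.9209 − 1] = 0.1930.
y₁ = 0.1930 × 4.609 = 0.8894 ft.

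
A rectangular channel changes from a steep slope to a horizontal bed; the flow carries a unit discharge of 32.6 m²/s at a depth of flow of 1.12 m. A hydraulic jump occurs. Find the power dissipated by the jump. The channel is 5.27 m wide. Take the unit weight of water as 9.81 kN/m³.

P = 51637 kW

V₁ = q/y₁ = 32.6/1.12 = 29.1 m/s. Fr₁ = V₁/√(g·y₁) = 29.1/√(9.81×1.12) = 8.78.
Conjugate-depth relation: y₂/y₁ = ½[√(1 + 8Fr₁²) − 1] = ½[√617.9 − 1] = 11.9.
y₂ = 11.9 × 1.12 = 13.4 m.
Head loss: ΔE = (y₂ − y₁)³/(4y₁y₂) = (13.4 − 1.12)³/(4×1.12×13.4) = 1834/59.9 = 30.6 m.
Q = q·b = 32.6 × 5.27 = 172 m³/s. P = γ·Q·ΔE = 9.81 × 172 × 30.6 = 51637 kW.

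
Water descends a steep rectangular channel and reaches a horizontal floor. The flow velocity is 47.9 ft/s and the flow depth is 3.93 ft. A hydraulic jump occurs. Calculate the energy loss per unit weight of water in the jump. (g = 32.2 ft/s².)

ΔE = 16.6 ft

Fr₁ = V₁/√(g·y₁) = 47.9/√(32.2×3.93) = 4.26.
By Bélanger, y₂/y₁ = ½[√(1 + 8Fr₁²) − 1] = ½[√146.0 − 1] = 5.54.
y₂ = 5.54 × 3.93 = 21.8 ft.
Head loss: ΔE = (y₂ − y₁)³/(4y₁y₂) = (21.8 − 3.93)³/(4×3.93×21.8) = 5689/342 = 16.6 ft.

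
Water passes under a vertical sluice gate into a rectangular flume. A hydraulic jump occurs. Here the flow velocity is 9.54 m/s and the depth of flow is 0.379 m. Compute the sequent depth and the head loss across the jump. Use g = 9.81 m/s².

Fr₁ = V₁/√(g·y₁) = 9.54/√(9.81×0.379) = 4.95.
Bélanger equation: y₂/y₁ = ½[√(1 + 8Fr₁²) − 1] = ½[√196.8 − 1] = 6.51.
y₂ = 6.51 × 0.379 = 2.47 m.
q = V₁·y₁ = 9.54 × 0.379 = 3.62 m²/s. V₂ = q/y₂ = 3.62/2.47 = 1.46 m/s. E₁ = y₁ + V₁²/2g = 5.02 m; E₂ = y₂ + V₂²/2g = 2.58 m. ΔE = E₁ − E₂ = 2.44 m.

y₂ = 2.47 m; ΔE = 2.44 m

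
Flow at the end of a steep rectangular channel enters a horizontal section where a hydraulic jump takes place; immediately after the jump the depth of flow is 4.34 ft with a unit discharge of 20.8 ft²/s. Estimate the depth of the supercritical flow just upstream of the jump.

y₁ = 1.13 ft

V₂ = q/y₂ = 20.8/4.34 = 4.79 ft/s; Fr₂ = V₂/√(g·y₂) = 0.405.
The Bélanger relation is symmetric: y₁/y₂ = ½[√(1 + 8Fr₂²) − 1] = ½[√2.315 − 1] = 0.261.
y₁ = 0.261 × 4.34 = 1.13 ft.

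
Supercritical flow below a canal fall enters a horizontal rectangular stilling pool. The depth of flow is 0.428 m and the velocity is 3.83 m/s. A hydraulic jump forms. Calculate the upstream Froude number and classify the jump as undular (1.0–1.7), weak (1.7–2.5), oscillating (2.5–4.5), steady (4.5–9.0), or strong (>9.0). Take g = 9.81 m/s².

Fr₁ = 1.87; weak jump

Fr₁ = V₁/√(g·y₁) = 3.83/√(9.81×0.428) = 1.87.
Fr₁ = 1.87 lies in the weak range.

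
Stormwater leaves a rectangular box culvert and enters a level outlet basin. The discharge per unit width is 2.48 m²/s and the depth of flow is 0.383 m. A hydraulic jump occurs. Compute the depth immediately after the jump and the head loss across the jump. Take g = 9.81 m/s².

y₂ = 1.63 m; ΔE = 0.774 m

V₁ = q/y₁ = 2.48/0.383 = 6.48 m/s. Fr₁ = V₁/√(g·y₁) = 6.48/√(9.81×0.383) = 3.34.
From the momentum equation for a rectangular channel, y₂/y₁ = ½[√(1 + 8Fr₁²) − 1] = ½[√90.27 − 1] = 4.25.
y₂ = 4.25 × 0.383 = 1.63 m.
V₂ = q/y₂ = 2.48/1.63 = 1.52 m/s. E₁ = y₁ + V₁²/2g = 2.52 m; E₂ = y₂ + V₂²/2g = 1.75 m. ΔE = E₁ − E₂ = 0.774 m.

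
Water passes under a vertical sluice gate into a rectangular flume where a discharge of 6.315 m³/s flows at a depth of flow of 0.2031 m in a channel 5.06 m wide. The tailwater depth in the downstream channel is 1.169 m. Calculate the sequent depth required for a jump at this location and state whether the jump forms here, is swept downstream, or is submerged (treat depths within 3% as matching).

q = Q/b = 6.315/5.06 = 1.248 m²/s; V₁ = q/y₁ = 6.145 m/s. Fr₁ = V₁/√(g·y₁) = 4.353.
Sequent-depth ratio: y₂/y₁ = ½[√(1 + 8Fr₁²) − 1] = ½[√152.61 − 1] = 5.677.
y₂ = 5.677 × 0.2031 = 1.153 m.
Tailwater y_tw = 1.169 m: y_tw ≈ y₂, so the jump forms here.

y₂ = 1.153 m; the jump forms here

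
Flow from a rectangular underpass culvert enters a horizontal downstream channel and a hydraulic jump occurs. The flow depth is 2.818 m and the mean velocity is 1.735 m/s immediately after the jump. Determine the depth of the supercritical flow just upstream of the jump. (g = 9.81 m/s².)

Fr₂ = V₂/√(g·y₂) = 1.735/√(9.81×2.818) = 0.3300.
Applying the sequent-depth relation in reverse, y₁/y₂ = ½[√(1 + 8Fr₂²) − 1] = ½[√1.8711 − 1] = 0.1839.
y₁ = 0.1839 × 2.818 = 0.5184 m.

y₁ = 0.5184 m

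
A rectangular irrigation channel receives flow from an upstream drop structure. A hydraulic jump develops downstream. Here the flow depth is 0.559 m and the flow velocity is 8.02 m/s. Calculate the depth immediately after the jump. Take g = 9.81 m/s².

y₂ = 2.44 m

Fr₁ = V₁/√(g·y₁) = 8.02/√(9.81×0.559) = 3.42.
From the momentum equation for a rectangular channel, y₂/y₁ = ½[√(1 + 8Fr₁²) − 1] = ½[√94.83 − 1] = 4.37.
y₂ = 4.37 × 0.559 = 2.44 m.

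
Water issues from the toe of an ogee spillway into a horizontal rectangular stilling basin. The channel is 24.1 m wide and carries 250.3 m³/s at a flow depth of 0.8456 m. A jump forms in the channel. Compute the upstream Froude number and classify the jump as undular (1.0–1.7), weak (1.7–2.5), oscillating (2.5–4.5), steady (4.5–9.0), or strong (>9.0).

Fr₁ = 4.264; oscillating jump

q = Q/b = 250.3/24.1 = 10.39 m²/s; V₁ = q/y₁ = 12.28 m/s. Fr₁ = V₁/√(g·y₁) = 4.264.
Fr₁ = 4.264 lies in the oscillating range.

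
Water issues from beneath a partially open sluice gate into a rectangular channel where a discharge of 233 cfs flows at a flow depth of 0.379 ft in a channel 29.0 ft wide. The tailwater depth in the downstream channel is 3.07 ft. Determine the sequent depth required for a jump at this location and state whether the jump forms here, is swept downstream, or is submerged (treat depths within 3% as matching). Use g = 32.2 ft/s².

y₂ = 3.07 ft; the jump forms here

q = Q/b = 233/29.0 = 8.03 ft²/s; V₁ = q/y₁ = 21.2 ft/s. Fr₁ = V₁/√(g·y₁) = 6.07.
Sequent-depth ratio: y₂/y₁ = ½[√(1 + 8Fr₁²) − 1] = ½[√295.6 − 1] = 8.10.
y₂ = 8.10 × 0.379 = 3.07 ft.
Tailwater y_tw = 3.07 ft: y_tw ≈ y₂, so the jump forms here.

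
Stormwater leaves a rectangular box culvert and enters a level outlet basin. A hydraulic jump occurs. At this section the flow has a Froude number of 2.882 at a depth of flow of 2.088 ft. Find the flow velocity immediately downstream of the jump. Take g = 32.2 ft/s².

V₂ = 6.553 ft/s

Fr₁ = 2.882 (given).
Conjugate-depth relation: y₂/y₁ = ½[√(1 + 8Fr₁²) − 1] = ½[√67.447 − 1] = 3.606.
y₂ = 3.606 × 2.088 = 7.530 ft.
V₁ = Fr₁·√(g·y₁) = 2.882×√(32.2×2.088) = 23.63 ft/s; q = V₁·y₁ = 49.34 ft²/s.
V₂ = q/y₂ = 49.34/7.530 = 6.553 ft/s.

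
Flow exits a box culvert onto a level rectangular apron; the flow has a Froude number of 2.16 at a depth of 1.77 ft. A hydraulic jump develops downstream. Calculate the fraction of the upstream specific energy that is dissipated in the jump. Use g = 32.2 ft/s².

ΔE/E₁ = 0.117 (11.7%)

Fr₁ = 2.16 (given).
From the momentum equation for a rectangular channel, y₂/y₁ = ½[√(1 + 8Fr₁²) − 1] = ½[√38.32 − 1] = 2.60.
y₂ = 2.60 × 1.77 = 4.59 ft.
E₁ = y₁(1 + Fr₁²/2) = 1.77×(1 + 2.16²/2) = 5.90 ft. ΔE = (y₂ − y₁)³/(4y₁y₂) = 0.692 ft. ΔE/E₁ = 0.692/5.90 = 0.117.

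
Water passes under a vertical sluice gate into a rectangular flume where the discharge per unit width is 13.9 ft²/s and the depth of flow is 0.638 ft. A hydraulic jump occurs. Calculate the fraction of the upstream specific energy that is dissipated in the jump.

ΔE/E₁ = 0.474 (47.4%)

V₁ = q/y₁ = 13.9/0.638 = 21.8 ft/s. Fr₁ = V₁/√(g·y₁) = 21.8/√(32.2×0.638) = 4.81.
By Bélanger, y₂/y₁ = ½[√(1 + 8Fr₁²) − 1] = ½[√185.8 − 1] = 6.32.
y₂ = 6.32 × 0.638 = 4.03 ft.
E₁ = y₁ + V₁²/2g = 8.01 ft. ΔE = (y₂ − y₁)³/(4y₁y₂) = 3.79 ft. ΔE/E₁ = 3.79/8.01 = 0.474.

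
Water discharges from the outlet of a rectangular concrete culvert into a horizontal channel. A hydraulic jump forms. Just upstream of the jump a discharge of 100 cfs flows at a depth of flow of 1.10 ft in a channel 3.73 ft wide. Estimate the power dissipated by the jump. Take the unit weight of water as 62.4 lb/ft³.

q = Q/b = 100/3.73 = 26.8 ft²/s; V₁ = q/y₁ = 24.4 ft/s. Fr₁ = V₁/√(g·y₁) = 4.10.
From the momentum equation for a rectangular channel, y₂/y₁ = ½[√(1 + 8Fr₁²) − 1] = ½[√135.2 − 1] = 5.31.
y₂ = 5.31 × 1.10 = 5.84 ft.
V₂ = q/y₂ = 26.8/5.84 = 4.59 ft/s. E₁ = y₁ + V₁²/2g = 10.3 ft; E₂ = y₂ + V₂²/2g = 6.17 ft. ΔE = E₁ − E₂ = 4.15 ft.
P = γ·Q·ΔE/550 = 62.4 × 100 × 4.15 / 550 = 47.1 hp.

P = 47.1 hp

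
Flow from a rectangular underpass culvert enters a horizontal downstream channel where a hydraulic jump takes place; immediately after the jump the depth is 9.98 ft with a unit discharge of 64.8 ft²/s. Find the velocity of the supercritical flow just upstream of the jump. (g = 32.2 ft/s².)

V₂ = q/y₂ = 64.8/9.98 = 6.49 ft/s; Fr₂ = V₂/√(g·y₂) = 0.362.
Applying the sequent-depth relation in reverse, y₁/y₂ = ½[√(1 + 8Fr₂²) − 1] = ½[√2.050 − 1] = 0.216.
y₁ = 0.216 × 9.98 = 2.15 ft.
V₁ = q/y₁ = 64.8/2.15 = 30.1 ft/s.

V₁ = 30.1 ft/s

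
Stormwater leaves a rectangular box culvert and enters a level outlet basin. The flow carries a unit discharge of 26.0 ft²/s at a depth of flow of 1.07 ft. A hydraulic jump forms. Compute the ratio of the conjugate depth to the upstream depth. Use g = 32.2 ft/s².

y₂/y₁ = 5.38

V₁ = q/y₁ = 26.0/1.07 = 24.3 ft/s. Fr₁ = V₁/√(g·y₁) = 24.3/√(32.2×1.07) = 4.14.
From the momentum equation for a rectangular channel, y₂/y₁ = ½[√(1 + 8Fr₁²) − 1] = ½[√138.1 − 1] = 5.38.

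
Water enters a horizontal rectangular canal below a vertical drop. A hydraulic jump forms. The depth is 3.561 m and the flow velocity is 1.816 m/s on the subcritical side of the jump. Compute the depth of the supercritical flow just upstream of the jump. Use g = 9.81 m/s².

y₁ = 0.5784 m

Fr₂ = V₂/√(g·y₂) = 1.816/√(9.81×3.561) = 0.3073.
From the momentum equation (using Fr₂), y₁/y₂ = ½[√(1 + 8Fr₂²) − 1] = ½[√1.7552 − 1] = 0.1624.
y₁ = 0.1624 × 3.561 = 0.5784 m.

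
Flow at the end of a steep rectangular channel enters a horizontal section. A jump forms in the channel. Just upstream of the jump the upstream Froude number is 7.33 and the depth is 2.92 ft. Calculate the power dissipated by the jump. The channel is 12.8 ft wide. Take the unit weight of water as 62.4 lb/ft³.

Fr₁ = 7.33 (given).
Sequent-depth ratio: y₂/y₁ = ½[√(1 + 8Fr₁²) − 1] = ½[√430.8 − 1] = 9.88.
y₂ = 9.88 × 2.92 = 28.8 ft.
V₁ = Fr₁·√(g·y₁) = 7.33×√(32.2×2.92) = 71.1 ft/s; q = V₁·y₁ = 208 ft²/s. V₂ = q/y₂ = 208/28.8 = 7.20 ft/s. E₁ = y₁ + V₁²/2g = 81.4 ft; E₂ = y₂ + V₂²/2g = 29.6 ft. ΔE = E₁ − E₂ = 51.7 ft.
Q = q·b = 208 × 12.8 = 2657 cfs. P = γ·Q·ΔE/550 = 62.4 × 2657 × 51.7 / 550 = 15587 hp.

P = 15587 hp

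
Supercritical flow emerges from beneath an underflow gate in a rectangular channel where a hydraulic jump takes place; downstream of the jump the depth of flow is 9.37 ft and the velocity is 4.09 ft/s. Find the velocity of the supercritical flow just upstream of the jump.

Fr₂ = V₂/√(g·y₂) = 4.09/√(32.2×9.37) = 0.235.
Since the conjugate-depth ratio holds either way, y₁/y₂ = ½[√(1 + 8Fr₂²) − 1] = ½[√1.444 − 1] = 0.101.
y₁ = 0.101 × 9.37 = 0.944 ft.
V₁ = q/y₁ = 38.3/0.944 = 40.6 ft/s.

V₁ = 40.6 ft/s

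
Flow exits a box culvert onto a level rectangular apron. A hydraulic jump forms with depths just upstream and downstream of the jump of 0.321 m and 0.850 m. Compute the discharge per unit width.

For a rectangular channel the momentum equation gives q² = ½·g·y₁·y₂·(y₁ + y₂) = ½×9.81×0.321×0.850×1.17 = 1.57.
q = √1.57 = 1.25 m²/s.

q = 1.25 m²/s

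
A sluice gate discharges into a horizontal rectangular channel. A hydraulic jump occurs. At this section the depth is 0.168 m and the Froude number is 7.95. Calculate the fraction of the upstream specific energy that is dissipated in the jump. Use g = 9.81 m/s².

Fr₁ = 7.95 (given).
By Bélanger, y₂/y₁ = ½[√(1 + 8Fr₁²) − 1] = ½[√506.6 − 1] = 10.8.
y₂ = 10.8 × 0.168 = 1.81 m.
E₁ = y₁(1 + Fr₁²/2) = 0.168×(1 + 7.95²/2) = 5.48 m. ΔE = (y₂ − y₁)³/(4y₁y₂) = 3.62 m. ΔE/E₁ = 3.62/5.48 = 0.662.

ΔE/E₁ = 0.662 (66.2%)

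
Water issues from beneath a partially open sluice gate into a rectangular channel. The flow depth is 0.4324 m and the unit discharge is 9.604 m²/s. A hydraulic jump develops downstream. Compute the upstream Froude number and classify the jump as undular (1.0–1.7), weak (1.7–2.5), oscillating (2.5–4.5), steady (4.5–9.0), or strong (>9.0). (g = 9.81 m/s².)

Fr₁ = 10.78; strong jump

V₁ = q/y₁ = 9.604/0.4324 = 22.21 m/s. Fr₁ = V₁/√(g·y₁) = 22.21/√(9.81×0.4324) = 10.78.
Fr₁ = 10.78 lies in the strong range.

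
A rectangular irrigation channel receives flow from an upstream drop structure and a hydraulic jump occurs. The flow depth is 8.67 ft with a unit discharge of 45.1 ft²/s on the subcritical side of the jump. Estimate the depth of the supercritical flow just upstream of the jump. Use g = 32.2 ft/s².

V₂ = q/y₂ = 45.1/8.67 = 5.20 ft/s; Fr₂ = V₂/√(g·y₂) = 0.311.
From the momentum equation (using Fr₂), y₁/y₂ = ½[√(1 + 8Fr₂²) − 1] = ½[√1.775 − 1] = 0.166.
y₁ = 0.166 × 8.67 = 1.44 ft.

y₁ = 1.44 ft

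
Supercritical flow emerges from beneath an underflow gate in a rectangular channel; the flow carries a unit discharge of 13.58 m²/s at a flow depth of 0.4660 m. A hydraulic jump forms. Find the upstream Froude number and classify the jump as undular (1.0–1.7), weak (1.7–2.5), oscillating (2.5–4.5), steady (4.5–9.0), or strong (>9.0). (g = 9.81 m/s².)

Fr₁ = 13.63; strong jump

V₁ = q/y₁ = 13.58/0.4660 = 29.14 m/s. Fr₁ = V₁/√(g·y₁) = 29.14/√(9.81×0.4660) = 13.63.
Fr₁ = 13.63 lies in the strong range.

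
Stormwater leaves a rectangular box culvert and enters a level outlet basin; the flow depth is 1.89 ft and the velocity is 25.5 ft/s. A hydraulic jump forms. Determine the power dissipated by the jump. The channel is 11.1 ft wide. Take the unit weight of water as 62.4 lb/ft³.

P = 216 hp

Fr₁ = V₁/√(g·y₁) = 25.5/√(32.2×1.89) = 3.27.
Conjugate-depth relation: y₂/y₁ = ½[√(1 + 8Fr₁²) − 1] = ½[√86.48 − 1] = 4.15.
y₂ = 4.15 × 1.89 = 7.84 ft.
Head loss: ΔE = (y₂ − y₁)³/(4y₁y₂) = (7.84 − 1.89)³/(4×1.89×7.84) = 211/59.3 = 3.56 ft.
q = V₁·y₁ = 25.5 × 1.89 = 48.2 ft²/s. Q = q·b = 48.2 × 11.1 = 535 cfs. P = γ·Q·ΔE/550 = 62.4 × 535 × 3.56 / 550 = 216 hp.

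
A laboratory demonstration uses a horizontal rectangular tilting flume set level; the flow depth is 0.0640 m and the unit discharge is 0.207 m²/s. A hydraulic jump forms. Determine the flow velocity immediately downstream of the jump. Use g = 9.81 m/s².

V₂ = 0.611 m/s

V₁ = q/y₁ = 0.207/0.0640 = 3.23 m/s. Fr₁ = V₁/√(g·y₁) = 3.23/√(9.81×0.0640) = 4.08.
Conjugate-depth relation: y₂/y₁ = ½[√(1 + 8Fr₁²) − 1] = ½[√134.3 − 1] = 5.29.
y₂ = 5.29 × 0.0640 = 0.339 m.
V₂ = q/y₂ = 0.207/0.339 = 0.611 m/s.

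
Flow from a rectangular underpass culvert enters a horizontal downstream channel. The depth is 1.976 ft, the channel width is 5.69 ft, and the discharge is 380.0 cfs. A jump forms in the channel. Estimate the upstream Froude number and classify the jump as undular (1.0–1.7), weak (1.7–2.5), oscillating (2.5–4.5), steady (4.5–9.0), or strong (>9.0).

Fr₁ = 4.237; oscillating jump

q = Q/b = 380.0/5.69 = 66.78 ft²/s; V₁ = q/y₁ = 33.80 ft/s. Fr₁ = V₁/√(g·y₁) = 4.237.
Fr₁ = 4.237 lies in the oscillating range.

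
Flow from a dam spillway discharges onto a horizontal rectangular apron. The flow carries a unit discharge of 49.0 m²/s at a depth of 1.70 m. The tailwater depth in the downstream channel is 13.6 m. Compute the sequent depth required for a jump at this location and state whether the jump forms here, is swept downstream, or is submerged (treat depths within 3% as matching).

V₁ = q/y₁ = 49.0/1.70 = 28.8 m/s. Fr₁ = V₁/√(g·y₁) = 28.8/√(9.81×1.70) = 7.06.
Sequent-depth ratio: y₂/y₁ = ½[√(1 + 8Fr₁²) − 1] = ½[√399.5 − 1] = 9.49.
y₂ = 9.49 × 1.70 = 16.1 m.
Tailwater y_tw = 13.6 m: y_tw < y₂, so the jump is swept downstream.

y₂ = 16.1 m; the jump is swept downstream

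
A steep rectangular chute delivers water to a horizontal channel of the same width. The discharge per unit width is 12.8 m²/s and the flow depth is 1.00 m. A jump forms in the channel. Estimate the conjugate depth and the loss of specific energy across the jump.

y₂ = 5.30 m; ΔE = 3.75 m

V₁ = q/y₁ = 12.8/1.00 = 12.8 m/s. Fr₁ = V₁/√(g·y₁) = 12.8/√(9.81×1.00) = 4.09.
Bélanger equation: y₂/y₁ = ½[√(1 + 8Fr₁²) − 1] = ½[√134.6 − 1] = 5.30.
y₂ = 5.30 × 1.00 = 5.30 m.
V₂ = q/y₂ = 12.8/5.30 = 2.41 m/s. E₁ = y₁ + V₁²/2g = 9.35 m; E₂ = y₂ + V₂²/2g = 5.60 m. ΔE = E₁ − E₂ = 3.75 m.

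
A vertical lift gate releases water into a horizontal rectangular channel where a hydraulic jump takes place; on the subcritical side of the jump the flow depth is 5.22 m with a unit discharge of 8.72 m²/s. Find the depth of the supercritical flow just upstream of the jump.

y₁ = 0.518 m

V₂ = q/y₂ = 8.72/5.22 = 1.67 m/s; Fr₂ = V₂/√(g·y₂) = 0.233.
The Bélanger relation is symmetric: y₁/y₂ = ½[√(1 + 8Fr₂²) − 1] = ½[√1.436 − 1] = 0.0992.
y₁ = 0.0992 × 5.22 = 0.518 m.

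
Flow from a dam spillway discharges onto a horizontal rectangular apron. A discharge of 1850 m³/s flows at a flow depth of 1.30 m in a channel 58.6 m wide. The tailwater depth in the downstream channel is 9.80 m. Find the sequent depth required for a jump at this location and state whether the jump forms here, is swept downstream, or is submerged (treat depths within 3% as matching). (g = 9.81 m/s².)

q = Q/b = 1850/58.6 = 31.6 m²/s; V₁ = q/y₁ = 24.3 m/s. Fr₁ = V₁/√(g·y₁) = 6.80.
Conjugate-depth relation: y₂/y₁ = ½[√(1 + 8Fr₁²) − 1] = ½[√370.9 − 1] = 9.13.
y₂ = 9.13 × 1.30 = 11.9 m.
Tailwater y_tw = 9.80 m: y_tw < y₂, so the jump is swept downstream.

y₂ = 11.9 m; the jump is swept downstream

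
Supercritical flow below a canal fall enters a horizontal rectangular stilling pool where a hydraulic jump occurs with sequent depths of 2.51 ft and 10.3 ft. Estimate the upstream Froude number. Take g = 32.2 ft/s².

Fr₁ = 3.24

For a rectangular channel the momentum equation gives q² = ½·g·y₁·y₂·(y₁ + y₂) = ½×32.2×2.51×10.3×12.8 = 5332.
q = √5332 = 73.0 ft²/s.
V₁ = q/y₁ = 29.1 ft/s; Fr₁ = V₁/√(g·y₁) = 3.24.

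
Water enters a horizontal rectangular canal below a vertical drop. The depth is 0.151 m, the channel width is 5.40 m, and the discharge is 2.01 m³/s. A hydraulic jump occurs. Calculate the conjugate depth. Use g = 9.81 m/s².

q = Q/b = 2.01/5.40 = 0.372 m²/s; V₁ = q/y₁ = 2.47 m/s. Fr₁ = V₁/√(g·y₁) = 2.03.
By Bélanger, y₂/y₁ = ½[√(1 + 8Fr₁²) − 1] = ½[√33.82 − 1] = 2.41.
y₂ = 2.41 × 0.151 = 0.364 m.

y₂ = 0.364 m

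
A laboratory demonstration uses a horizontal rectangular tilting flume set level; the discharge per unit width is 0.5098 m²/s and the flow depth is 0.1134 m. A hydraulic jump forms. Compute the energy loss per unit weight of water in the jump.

ΔE = 0.4808 m

V₁ = q/y₁ = 0.5098/0.1134 = 4.496 m/s. Fr₁ = V₁/√(g·y₁) = 4.496/√(9.81×0.1134) = 4.262.
By Bélanger, y₂/y₁ = ½[√(1 + 8Fr₁²) − 1] = ½[√146.34 − 1] = 5.549.
y₂ = 5.549 × 0.1134 = 0.6292 m.
V₂ = q/y₂ = 0.5098/0.6292 = 0.8102 m/s. E₁ = y₁ + V₁²/2g = 1.143 m; E₂ = y₂ + V₂²/2g = 0.6627 m. ΔE = E₁ − E₂ = 0.4808 m.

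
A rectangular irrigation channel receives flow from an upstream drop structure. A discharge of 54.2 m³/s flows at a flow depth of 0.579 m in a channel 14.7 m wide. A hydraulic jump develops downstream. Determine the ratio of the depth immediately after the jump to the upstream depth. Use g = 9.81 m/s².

q = Q/b = 54.2/14.7 = 3.69 m²/s; V₁ = q/y₁ = 6.37 m/s. Fr₁ = V₁/√(g·y₁) = 2.67.
Conjugate-depth relation: y₂/y₁ = ½[√(1 + 8Fr₁²) − 1] = ½[√58.11 − 1] = 3.31.

y₂/y₁ = 3.31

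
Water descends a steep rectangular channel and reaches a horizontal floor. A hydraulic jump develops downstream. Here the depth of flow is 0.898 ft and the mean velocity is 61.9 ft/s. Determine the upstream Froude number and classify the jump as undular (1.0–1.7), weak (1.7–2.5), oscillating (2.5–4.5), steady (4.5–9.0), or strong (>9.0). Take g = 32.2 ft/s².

Fr₁ = 11.5; strong jump

Fr₁ = V₁/√(g·y₁) = 61.9/√(32.2×0.898) = 11.5.
Fr₁ = 11.5 lies in the strong range.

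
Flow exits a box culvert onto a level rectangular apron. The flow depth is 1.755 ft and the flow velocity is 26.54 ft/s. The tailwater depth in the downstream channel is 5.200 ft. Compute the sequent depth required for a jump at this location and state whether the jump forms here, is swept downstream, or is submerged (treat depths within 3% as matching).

y₂ = 7.929 ft; the jump is swept downstream

Fr₁ = V₁/√(g·y₁) = 26.54/√(32.2×1.755) = 3.530.
Conjugate-depth relation: y₂/y₁ = ½[√(1 + 8Fr₁²) − 1] = ½[√100.71 − 1] = 4.518.
y₂ = 4.518 × 1.755 = 7.929 ft.
Tailwater y_tw = 5.200 ft: y_tw < y₂, so the jump is swept downstream.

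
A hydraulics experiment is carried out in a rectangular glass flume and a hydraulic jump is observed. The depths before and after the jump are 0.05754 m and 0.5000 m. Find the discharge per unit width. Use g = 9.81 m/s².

For a rectangular channel the momentum equation gives q² = ½·g·y₁·y₂·(y₁ + y₂) = ½×9.81×0.05754×0.5000×0.5575 = 0.07868.
q = √0.07868 = 0.2805 m²/s.

q = 0.2805 m²/s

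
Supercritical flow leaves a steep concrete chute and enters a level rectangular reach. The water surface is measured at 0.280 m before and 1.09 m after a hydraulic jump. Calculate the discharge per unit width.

For a rectangular channel the momentum equation gives q² = ½·g·y₁·y₂·(y₁ + y₂) = ½×9.81×0.280×1.09×1.37 = 2.05.
q = √2.05 = 1.43 m²/s.

q = 1.43 m²/s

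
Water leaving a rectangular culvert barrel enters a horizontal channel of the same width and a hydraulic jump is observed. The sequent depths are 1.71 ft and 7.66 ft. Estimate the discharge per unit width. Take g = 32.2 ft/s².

For a rectangular channel the momentum equation gives q² = ½·g·y₁·y₂·(y₁ + y₂) = ½×32.2×1.71×7.66×9.37 = 1976.
q = √1976 = 44.5 ft²/s.

q = 44.5 ft²/s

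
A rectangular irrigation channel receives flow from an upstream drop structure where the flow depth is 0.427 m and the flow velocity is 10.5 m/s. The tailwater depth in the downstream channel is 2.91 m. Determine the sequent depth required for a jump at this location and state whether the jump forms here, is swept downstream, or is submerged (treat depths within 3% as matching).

y₂ = 2.89 m; the jump forms here

Fr₁ = V₁/√(g·y₁) = 10.5/√(9.81×0.427) = 5.13.
Conjugate-depth relation: y₂/y₁ = ½[√(1 + 8Fr₁²) − 1] = ½[√211.6 − 1] = 6.77.
y₂ = 6.77 × 0.427 = 2.89 m.
Tailwater y_tw = 2.91 m: y_tw ≈ y₂, so the jump forms here.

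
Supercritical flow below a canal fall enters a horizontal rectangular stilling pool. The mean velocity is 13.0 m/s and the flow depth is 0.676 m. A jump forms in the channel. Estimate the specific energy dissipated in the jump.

ΔE = 4.60 m

Fr₁ = V₁/√(g·y₁) = 13.0/√(9.81×0.676) = 5.05.
By Bélanger, y₂/y₁ = ½[√(1 + 8Fr₁²) − 1] = ½[√204.9 − 1] = 6.66.
y₂ = 6.66 × 0.676 = 4.50 m.
Head loss: ΔE = (y₂ − y₁)³/(4y₁y₂) = (4.50 − 0.676)³/(4×0.676×4.50) = 55.9/12.2 = 4.60 m.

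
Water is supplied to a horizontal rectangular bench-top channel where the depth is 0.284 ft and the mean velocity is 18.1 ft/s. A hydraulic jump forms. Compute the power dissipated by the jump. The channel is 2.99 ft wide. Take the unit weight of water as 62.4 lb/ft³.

P = 5.28 hp

Fr₁ = V₁/√(g·y₁) = 18.1/√(32.2×0.284) = 5.99.
Conjugate-depth relation: y₂/y₁ = ½[√(1 + 8Fr₁²) − 1] = ½[√287.6 − 1] = 7.98.
y₂ = 7.98 × 0.284 = 2.27 ft.
q = V₁·y₁ = 18.1 × 0.284 = 5.14 ft²/s. V₂ = q/y₂ = 5.14/2.27 = 2.27 ft/s. E₁ = y₁ + V₁²/2g = 5.37 ft; E₂ = y₂ + V₂²/2g = 2.35 ft. ΔE = E₁ − E₂ = 3.03 ft.
Q = q·b = 5.14 × 2.99 = 15.4 cfs. P = γ·Q·ΔE/550 = 62.4 × 15.4 × 3.03 / 550 = 5.28 hp.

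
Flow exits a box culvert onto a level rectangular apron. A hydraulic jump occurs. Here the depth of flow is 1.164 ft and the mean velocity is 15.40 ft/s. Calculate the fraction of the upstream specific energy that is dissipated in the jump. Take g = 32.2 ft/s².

Fr₁ = V₁/√(g·y₁) = 15.40/√(32.2×1.164) = 2.515.
Bélanger equation: y₂/y₁ = ½[√(1 + 8Fr₁²) − 1] = ½[√51.620 − 1] = 3.092.
y₂ = 3.092 × 1.164 = 3.600 ft.
E₁ = y₁ + V₁²/2g = 4.847 ft. ΔE = (y₂ − y₁)³/(4y₁y₂) = 0.8620 ft. ΔE/E₁ = 0.8620/4.847 = 0.178.

ΔE/E₁ = 0.178 (17.8%)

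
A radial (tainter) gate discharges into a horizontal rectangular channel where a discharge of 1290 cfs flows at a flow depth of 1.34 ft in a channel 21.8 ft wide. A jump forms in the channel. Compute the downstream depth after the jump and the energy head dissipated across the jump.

y₂ = 12.1 ft; ΔE = 19.2 ft

q = Q/b = 1290/21.8 = 59.2 ft²/s; V₁ = q/y₁ = 44.2 ft/s. Fr₁ = V₁/√(g·y₁) = 6.72.
From the momentum equation for a rectangular channel, y₂/y₁ = ½[√(1 + 8Fr₁²) − 1] = ½[√362.6 − 1] = 9.02.
y₂ = 9.02 × 1.34 = 12.1 ft.
V₂ = q/y₂ = 59.2/12.1 = 4.90 ft/s. E₁ = y₁ + V₁²/2g = 31.6 ft; E₂ = y₂ + V₂²/2g = 12.5 ft. ΔE = E₁ − E₂ = 19.2 ft.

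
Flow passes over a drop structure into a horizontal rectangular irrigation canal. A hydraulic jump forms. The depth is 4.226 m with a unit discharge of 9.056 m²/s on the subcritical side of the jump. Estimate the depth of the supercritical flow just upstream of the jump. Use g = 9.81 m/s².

V₂ = q/y₂ = 9.056/4.226 = 2.143 m/s; Fr₂ = V₂/√(g·y₂) = 0.3328.
The Bélanger relation is symmetric: y₁/y₂ = ½[√(1 + 8Fr₂²) − 1] = ½[√1.8861 − 1] = 0.1867.
y₁ = 0.1867 × 4.226 = 0.7889 m.

y₁ = 0.7889 m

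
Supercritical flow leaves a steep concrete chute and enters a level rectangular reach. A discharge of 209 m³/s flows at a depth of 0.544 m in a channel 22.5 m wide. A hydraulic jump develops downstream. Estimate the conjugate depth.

q = Q/b = 209/22.5 = 9.29 m²/s; V₁ = q/y₁ = 17.1 m/s. Fr₁ = V₁/√(g·y₁) = 7.39.
Bélanger equation: y₂/y₁ = ½[√(1 + 8Fr₁²) − 1] = ½[√438.1 − 1] = 9.97.
y₂ = 9.97 × 0.544 = 5.42 m.

y₂ = 5.42 m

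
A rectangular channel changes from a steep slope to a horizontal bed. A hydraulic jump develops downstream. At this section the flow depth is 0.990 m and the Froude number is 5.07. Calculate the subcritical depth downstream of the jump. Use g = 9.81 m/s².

Fr₁ = 5.07 (given).
Sequent-depth ratio: y₂/y₁ = ½[√(1 + 8Fr₁²) − 1] = ½[√206.6 − 1] = 6.69.
y₂ = 6.69 × 0.990 = 6.62 m.

y₂ = 6.62 m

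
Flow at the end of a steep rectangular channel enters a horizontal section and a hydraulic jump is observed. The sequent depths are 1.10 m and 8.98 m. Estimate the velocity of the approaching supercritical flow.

V₁ = 20.1 m/s

For a rectangular channel the momentum equation gives q² = ½·g·y₁·y₂·(y₁ + y₂) = ½×9.81×1.10×8.98×10.1 = 488.
q = √488 = 22.1 m²/s.
V₁ = q/y₁ = 22.1/1.10 = 20.1 m/s.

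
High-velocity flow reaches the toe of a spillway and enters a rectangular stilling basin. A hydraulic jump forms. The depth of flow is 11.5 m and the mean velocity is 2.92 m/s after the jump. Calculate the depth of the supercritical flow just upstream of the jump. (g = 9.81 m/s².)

Fr₂ = V₂/√(g·y₂) = 2.92/√(9.81×11.5) = 0.275.
From the momentum equation (using Fr₂), y₁/y₂ = ½[√(1 + 8Fr₂²) − 1] = ½[√1.605 − 1] = 0.133.
y₁ = 0.133 × 11.5 = 1.53 m.

y₁ = 1.53 m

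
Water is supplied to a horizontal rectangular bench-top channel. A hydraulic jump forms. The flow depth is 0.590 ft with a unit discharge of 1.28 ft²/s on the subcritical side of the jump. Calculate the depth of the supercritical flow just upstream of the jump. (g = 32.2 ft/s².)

V₂ = q/y₂ = 1.28/0.590 = 2.17 ft/s; Fr₂ = V₂/√(g·y₂) = 0.498.
Since the conjugate-depth ratio holds either way, y₁/y₂ = ½[√(1 + 8Fr₂²) − 1] = ½[√2.982 − 1] = 0.363.
y₁ = 0.363 × 0.590 = 0.214 ft.

y₁ = 0.214 ft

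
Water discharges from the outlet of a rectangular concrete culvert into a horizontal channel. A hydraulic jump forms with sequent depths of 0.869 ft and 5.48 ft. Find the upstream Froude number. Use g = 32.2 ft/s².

For a rectangular channel the momentum equation gives q² = ½·g·y₁·y₂·(y₁ + y₂) = ½×32.2×0.869×5.48×6.35 = 487.
q = √487 = 22.1 ft²/s.
V₁ = q/y₁ = 25.4 ft/s; Fr₁ = V₁/√(g·y₁) = 4.80.

Fr₁ = 4.80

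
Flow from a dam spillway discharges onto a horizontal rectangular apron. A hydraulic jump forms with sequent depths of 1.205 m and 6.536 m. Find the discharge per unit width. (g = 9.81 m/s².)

For a rectangular channel the momentum equation gives q² = ½·g·y₁·y₂·(y₁ + y₂) = ½×9.81×1.205×6.536×7.741 = 299.0.
q = √299.0 = 17.29 m²/s.

q = 17.29 m²/s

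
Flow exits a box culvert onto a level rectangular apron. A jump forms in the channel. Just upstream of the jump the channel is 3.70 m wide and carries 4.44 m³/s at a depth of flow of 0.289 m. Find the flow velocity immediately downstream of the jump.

V₂ = 1.37 m/s

q = Q/b = 4.44/3.70 = 1.20 m²/s; V₁ = q/y₁ = 4.15 m/s. Fr₁ = V₁/√(g·y₁) = 2.47.
By Bélanger, y₂/y₁ = ½[√(1 + 8Fr₁²) − 1] = ½[√49.65 − 1] = 3.02.
y₂ = 3.02 × 0.289 = 0.874 m.
V₂ = q/y₂ = 1.20/0.874 = 1.37 m/s.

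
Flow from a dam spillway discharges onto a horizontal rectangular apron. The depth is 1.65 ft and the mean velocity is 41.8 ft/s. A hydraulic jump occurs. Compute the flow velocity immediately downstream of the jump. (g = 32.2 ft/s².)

V₂ = 5.48 ft/s

Fr₁ = V₁/√(g·y₁) = 41.8/√(32.2×1.65) = 5.73.
From the momentum equation for a rectangular channel, y₂/y₁ = ½[√(1 + 8Fr₁²) − 1] = ½[√264.1 − 1] = 7.63.
y₂ = 7.63 × 1.65 = 12.6 ft.
q = V₁·y₁ = 41.8 × 1.65 = 69.0 ft²/s.
V₂ = q/y₂ = 69.0/12.6 = 5.48 ft/s.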